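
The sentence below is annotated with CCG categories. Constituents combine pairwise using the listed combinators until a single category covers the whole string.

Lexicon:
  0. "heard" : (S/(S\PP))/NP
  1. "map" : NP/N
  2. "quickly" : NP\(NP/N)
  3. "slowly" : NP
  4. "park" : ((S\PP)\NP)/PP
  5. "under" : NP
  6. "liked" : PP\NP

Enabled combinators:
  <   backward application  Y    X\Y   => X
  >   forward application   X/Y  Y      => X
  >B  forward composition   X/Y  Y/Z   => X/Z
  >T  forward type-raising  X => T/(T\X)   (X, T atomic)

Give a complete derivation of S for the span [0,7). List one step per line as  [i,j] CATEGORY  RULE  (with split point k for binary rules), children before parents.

[0,1] (S/(S\PP))/NP  lex  "heard"
[1,2] NP/N  lex  "map"
[2,3] NP\(NP/N)  lex  "quickly"
[1,3] NP  <  k=2
[0,3] S/(S\PP)  >  k=1
[3,4] NP  lex  "slowly"
[4,5] ((S\PP)\NP)/PP  lex  "park"
[5,6] NP  lex  "under"
[6,7] PP\NP  lex  "liked"
[5,7] PP  <  k=6
[4,7] (S\PP)\NP  >  k=5
[3,7] S\PP  <  k=4
[0,7] S  >  k=3

[0,7] S   >
  [0,3] S/(S\PP)   >
    [0,1] "heard" : (S/(S\PP))/NP
    [1,3] NP   <
      [1,2] "map" : NP/N
      [2,3] "quickly" : NP\(NP/N)
  [3,7] S\PP   <
    [3,4] "slowly" : NP
    [4,7] (S\PP)\NP   >
      [4,5] "park" : ((S\PP)\NP)/PP
      [5,7] PP   <
        [5,6] "under" : NP
        [6,7] "liked" : PP\NP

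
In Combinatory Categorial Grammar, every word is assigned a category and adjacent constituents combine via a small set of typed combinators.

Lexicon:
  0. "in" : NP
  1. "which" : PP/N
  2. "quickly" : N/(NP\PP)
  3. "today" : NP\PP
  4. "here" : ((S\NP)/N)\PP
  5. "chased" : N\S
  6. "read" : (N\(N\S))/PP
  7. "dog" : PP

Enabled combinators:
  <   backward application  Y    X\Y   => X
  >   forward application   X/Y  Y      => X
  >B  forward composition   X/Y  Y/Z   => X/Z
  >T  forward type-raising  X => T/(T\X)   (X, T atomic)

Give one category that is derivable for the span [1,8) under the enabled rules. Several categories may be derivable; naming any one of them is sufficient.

S\NP

[0,8] S   <
  [0,1] "in" : NP
  [1,8] S\NP   >
    [1,5] (S\NP)/N   <
      [1,4] PP   >
        [1,2] "which" : PP/N
        [2,4] N   >
          [2,3] "quickly" : N/(NP\PP)
          [3,4] "today" : NP\PP
      [4,5] "here" : ((S\NP)/N)\PP
    [5,8] N   <
      [5,6] "chased" : N\S
      [6,8] N\(N\S)   >
        [6,7] "read" : (N\(N\S))/PP
        [7,8] "dog" : PP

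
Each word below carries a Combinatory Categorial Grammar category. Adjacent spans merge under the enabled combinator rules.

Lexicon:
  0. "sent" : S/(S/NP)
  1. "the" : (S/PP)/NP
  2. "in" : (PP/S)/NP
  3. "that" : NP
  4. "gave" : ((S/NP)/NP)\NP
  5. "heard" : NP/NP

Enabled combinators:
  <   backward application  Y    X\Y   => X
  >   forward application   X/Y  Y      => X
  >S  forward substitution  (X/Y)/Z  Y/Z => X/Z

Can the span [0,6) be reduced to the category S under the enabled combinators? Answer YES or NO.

YES

[0,6] S   >
  [0,1] "sent" : S/(S/NP)
  [1,6] S/NP   >S
    [1,2] "the" : (S/PP)/NP
    [2,6] PP/NP   >S
      [2,3] "in" : (PP/S)/NP
      [3,6] S/NP   >S
        [3,5] (S/NP)/NP   <
          [3,4] "that" : NP
          [4,5] "gave" : ((S/NP)/NP)\NP
        [5,6] "heard" : NP/NP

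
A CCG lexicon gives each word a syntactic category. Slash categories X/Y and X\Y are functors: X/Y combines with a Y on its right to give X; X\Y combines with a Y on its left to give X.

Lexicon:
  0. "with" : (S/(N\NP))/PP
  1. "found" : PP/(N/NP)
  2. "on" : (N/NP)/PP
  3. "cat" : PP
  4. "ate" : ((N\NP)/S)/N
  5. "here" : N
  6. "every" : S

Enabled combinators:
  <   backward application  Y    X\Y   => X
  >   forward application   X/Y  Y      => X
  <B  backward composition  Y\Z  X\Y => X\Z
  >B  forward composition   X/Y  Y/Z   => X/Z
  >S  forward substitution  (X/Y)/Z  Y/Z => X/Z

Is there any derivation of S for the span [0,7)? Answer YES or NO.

YES

[0,7] S   >
  [0,4] S/(N\NP)   >
    [0,1] "with" : (S/(N\NP))/PP
    [1,4] PP   >
      [1,2] "found" : PP/(N/NP)
      [2,4] N/NP   >
        [2,3] "on" : (N/NP)/PP
        [3,4] "cat" : PP
  [4,7] N\NP   >
    [4,6] (N\NP)/S   >
      [4,5] "ate" : ((N\NP)/S)/N
      [5,6] "here" : N
    [6,7] "every" : S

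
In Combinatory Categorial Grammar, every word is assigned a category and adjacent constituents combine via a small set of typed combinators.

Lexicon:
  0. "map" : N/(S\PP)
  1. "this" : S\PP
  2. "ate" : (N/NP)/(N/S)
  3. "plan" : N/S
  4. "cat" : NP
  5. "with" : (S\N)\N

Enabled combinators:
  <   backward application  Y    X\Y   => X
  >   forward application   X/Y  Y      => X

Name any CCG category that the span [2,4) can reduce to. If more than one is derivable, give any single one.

N/NP

[0,6] S   <
  [0,2] N   >
    [0,1] "map" : N/(S\PP)
    [1,2] "this" : S\PP
  [2,6] S\N   <
    [2,5] N   >
      [2,4] N/NP   >
        [2,3] "ate" : (N/NP)/(N/S)
        [3,4] "plan" : N/S
      [4,5] "cat" : NP
    [5,6] "with" : (S\N)\N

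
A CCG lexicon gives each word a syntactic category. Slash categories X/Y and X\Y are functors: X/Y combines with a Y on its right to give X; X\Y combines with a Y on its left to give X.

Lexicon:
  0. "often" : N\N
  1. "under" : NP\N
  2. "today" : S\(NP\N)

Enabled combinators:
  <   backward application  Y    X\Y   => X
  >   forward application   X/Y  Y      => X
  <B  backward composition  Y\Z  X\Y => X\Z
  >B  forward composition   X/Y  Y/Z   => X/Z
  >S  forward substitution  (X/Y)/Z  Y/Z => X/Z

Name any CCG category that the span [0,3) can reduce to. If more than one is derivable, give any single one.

[0,3] S   <
  [0,2] NP\N   <B
    [0,1] "often" : N\N
    [1,2] "under" : NP\N
  [2,3] "today" : S\(NP\N)

S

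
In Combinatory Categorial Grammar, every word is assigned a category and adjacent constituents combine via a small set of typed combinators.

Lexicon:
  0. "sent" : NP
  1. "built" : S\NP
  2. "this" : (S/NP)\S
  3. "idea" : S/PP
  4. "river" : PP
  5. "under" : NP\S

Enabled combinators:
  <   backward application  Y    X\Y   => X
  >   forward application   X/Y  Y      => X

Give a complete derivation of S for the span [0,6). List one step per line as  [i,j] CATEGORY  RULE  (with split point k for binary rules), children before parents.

[0,1] NP  lex  "sent"
[1,2] S\NP  lex  "built"
[0,2] S  <  k=1
[2,3] (S/NP)\S  lex  "this"
[0,3] S/NP  <  k=2
[3,4] S/PP  lex  "idea"
[4,5] PP  lex  "river"
[3,5] S  >  k=4
[5,6] NP\S  lex  "under"
[3,6] NP  <  k=5
[0,6] S  >  k=3

[0,6] S   >
  [0,3] S/NP   <
    [0,2] S   <
      [0,1] "sent" : NP
      [1,2] "built" : S\NP
    [2,3] "this" : (S/NP)\S
  [3,6] NP   <
    [3,5] S   >
      [3,4] "idea" : S/PP
      [4,5] "river" : PP
    [5,6] "under" : NP\S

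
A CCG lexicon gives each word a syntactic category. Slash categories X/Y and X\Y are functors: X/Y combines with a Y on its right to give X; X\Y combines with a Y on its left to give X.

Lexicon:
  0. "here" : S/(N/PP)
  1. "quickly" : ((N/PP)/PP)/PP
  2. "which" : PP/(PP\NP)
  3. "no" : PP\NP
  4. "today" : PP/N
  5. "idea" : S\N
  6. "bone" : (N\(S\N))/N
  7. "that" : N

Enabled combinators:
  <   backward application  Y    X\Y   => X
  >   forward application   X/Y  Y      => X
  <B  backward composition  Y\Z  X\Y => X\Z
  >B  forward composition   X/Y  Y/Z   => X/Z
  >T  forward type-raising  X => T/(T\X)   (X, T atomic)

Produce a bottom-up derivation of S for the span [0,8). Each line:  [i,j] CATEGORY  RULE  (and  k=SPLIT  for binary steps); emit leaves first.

[0,8] S   >
  [0,1] "here" : S/(N/PP)
  [1,8] N/PP   >
    [1,4] (N/PP)/PP   >
      [1,2] "quickly" : ((N/PP)/PP)/PP
      [2,4] PP   >
        [2,3] "which" : PP/(PP\NP)
        [3,4] "no" : PP\NP
    [4,8] PP   >
      [4,5] "today" : PP/N
      [5,8] N   <
        [5,6] "idea" : S\N
        [6,8] N\(S\N)   >
          [6,7] "bone" : (N\(S\N))/N
          [7,8] "that" : N

[0,1] S/(N/PP)  lex  "here"
[1,2] ((N/PP)/PP)/PP  lex  "quickly"
[2,3] PP/(PP\NP)  lex  "which"
[3,4] PP\NP  lex  "no"
[2,4] PP  >  k=3
[1,4] (N/PP)/PP  >  k=2
[4,5] PP/N  lex  "today"
[5,6] S\N  lex  "idea"
[6,7] (N\(S\N))/N  lex  "bone"
[7,8] N  lex  "that"
[6,8] N\(S\N)  >  k=7
[5,8] N  <  k=6
[4,8] PP  >  k=5
[1,8] N/PP  >  k=4
[0,8] S  >  k=1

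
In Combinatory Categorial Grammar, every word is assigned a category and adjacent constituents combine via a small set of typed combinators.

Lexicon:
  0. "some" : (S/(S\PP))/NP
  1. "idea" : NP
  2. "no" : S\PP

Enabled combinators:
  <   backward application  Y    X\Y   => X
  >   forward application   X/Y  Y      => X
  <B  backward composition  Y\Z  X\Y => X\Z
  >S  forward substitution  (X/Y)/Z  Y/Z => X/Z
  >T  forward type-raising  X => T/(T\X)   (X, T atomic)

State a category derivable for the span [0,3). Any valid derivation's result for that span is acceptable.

[0,3] S   >
  [0,2] S/(S\PP)   >
    [0,1] "some" : (S/(S\PP))/NP
    [1,2] "idea" : NP
  [2,3] "no" : S\PP

S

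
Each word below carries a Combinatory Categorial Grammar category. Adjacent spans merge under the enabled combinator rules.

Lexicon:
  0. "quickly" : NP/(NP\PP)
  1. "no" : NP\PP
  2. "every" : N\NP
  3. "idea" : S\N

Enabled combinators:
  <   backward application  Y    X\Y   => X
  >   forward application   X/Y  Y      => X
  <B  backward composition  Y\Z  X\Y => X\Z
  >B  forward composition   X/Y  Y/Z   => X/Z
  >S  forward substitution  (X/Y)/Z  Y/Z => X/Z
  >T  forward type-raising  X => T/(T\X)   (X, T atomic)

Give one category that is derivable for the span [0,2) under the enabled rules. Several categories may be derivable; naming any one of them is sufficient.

NP

[0,4] S   <
  [0,3] N   <
    [0,2] NP   >
      [0,1] "quickly" : NP/(NP\PP)
      [1,2] "no" : NP\PP
    [2,3] "every" : N\NP
  [3,4] "idea" : S\N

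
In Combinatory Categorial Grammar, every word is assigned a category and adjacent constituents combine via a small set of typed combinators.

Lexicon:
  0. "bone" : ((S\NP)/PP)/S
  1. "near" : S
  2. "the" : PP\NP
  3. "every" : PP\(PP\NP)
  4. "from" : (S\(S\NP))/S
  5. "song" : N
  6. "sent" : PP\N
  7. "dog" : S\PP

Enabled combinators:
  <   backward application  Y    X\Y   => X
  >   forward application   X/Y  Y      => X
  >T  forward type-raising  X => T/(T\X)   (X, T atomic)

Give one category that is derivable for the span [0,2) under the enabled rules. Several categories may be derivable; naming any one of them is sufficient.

[0,8] S   <
  [0,4] S\NP   >
    [0,2] (S\NP)/PP   >
      [0,1] "bone" : ((S\NP)/PP)/S
      [1,2] "near" : S
    [2,4] PP   <
      [2,3] "the" : PP\NP
      [3,4] "every" : PP\(PP\NP)
  [4,8] S\(S\NP)   >
    [4,5] "from" : (S\(S\NP))/S
    [5,8] S   <
      [5,7] PP   >
        [5,6] PP/(PP\N)   >T
          [5,6] "song" : N
        [6,7] "sent" : PP\N
      [7,8] "dog" : S\PP

(S\NP)/PP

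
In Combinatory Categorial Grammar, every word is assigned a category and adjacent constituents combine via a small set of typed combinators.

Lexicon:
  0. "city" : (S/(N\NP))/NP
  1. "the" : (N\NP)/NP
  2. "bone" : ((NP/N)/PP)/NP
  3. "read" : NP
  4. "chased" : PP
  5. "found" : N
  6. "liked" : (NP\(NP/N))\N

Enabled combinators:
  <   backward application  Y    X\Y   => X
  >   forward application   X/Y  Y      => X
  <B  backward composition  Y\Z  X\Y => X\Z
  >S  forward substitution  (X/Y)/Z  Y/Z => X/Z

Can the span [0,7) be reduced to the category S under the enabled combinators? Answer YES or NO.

[0,7] S   >
  [0,2] S/NP   >S
    [0,1] "city" : (S/(N\NP))/NP
    [1,2] "the" : (N\NP)/NP
  [2,7] NP   <
    [2,5] NP/N   >
      [2,4] (NP/N)/PP   >
        [2,3] "bone" : ((NP/N)/PP)/NP
        [3,4] "read" : NP
      [4,5] "chased" : PP
    [5,7] NP\(NP/N)   <
      [5,6] "found" : N
      [6,7] "liked" : (NP\(NP/N))\N

YES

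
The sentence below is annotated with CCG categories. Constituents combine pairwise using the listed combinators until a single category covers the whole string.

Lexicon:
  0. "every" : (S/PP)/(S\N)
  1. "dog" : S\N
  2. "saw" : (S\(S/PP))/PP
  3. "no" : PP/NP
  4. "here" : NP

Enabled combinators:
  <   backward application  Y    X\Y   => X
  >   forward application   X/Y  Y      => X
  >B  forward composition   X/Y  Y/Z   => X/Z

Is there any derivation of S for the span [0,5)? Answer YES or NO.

[0,5] S   <
  [0,2] S/PP   >
    [0,1] "every" : (S/PP)/(S\N)
    [1,2] "dog" : S\N
  [2,5] S\(S/PP)   >
    [2,3] "saw" : (S\(S/PP))/PP
    [3,5] PP   >
      [3,4] "no" : PP/NP
      [4,5] "here" : NP

YES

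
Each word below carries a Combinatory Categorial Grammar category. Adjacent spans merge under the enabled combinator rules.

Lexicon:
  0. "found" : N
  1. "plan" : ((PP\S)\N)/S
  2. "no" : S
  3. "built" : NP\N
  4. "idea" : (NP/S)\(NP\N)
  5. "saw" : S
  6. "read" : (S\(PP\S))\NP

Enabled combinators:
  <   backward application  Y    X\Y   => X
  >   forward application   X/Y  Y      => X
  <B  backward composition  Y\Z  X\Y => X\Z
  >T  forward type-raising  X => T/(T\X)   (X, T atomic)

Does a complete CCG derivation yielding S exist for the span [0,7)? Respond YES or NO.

YES

[0,7] S   >
  [0,1] S/(S\N)   >T
    [0,1] "found" : N
  [1,7] S\N   <B
    [1,3] (PP\S)\N   >
      [1,2] "plan" : ((PP\S)\N)/S
      [2,3] "no" : S
    [3,7] S\(PP\S)   <
      [3,6] NP   >
        [3,5] NP/S   <
          [3,4] "built" : NP\N
          [4,5] "idea" : (NP/S)\(NP\N)
        [5,6] "saw" : S
      [6,7] "read" : (S\(PP\S))\NP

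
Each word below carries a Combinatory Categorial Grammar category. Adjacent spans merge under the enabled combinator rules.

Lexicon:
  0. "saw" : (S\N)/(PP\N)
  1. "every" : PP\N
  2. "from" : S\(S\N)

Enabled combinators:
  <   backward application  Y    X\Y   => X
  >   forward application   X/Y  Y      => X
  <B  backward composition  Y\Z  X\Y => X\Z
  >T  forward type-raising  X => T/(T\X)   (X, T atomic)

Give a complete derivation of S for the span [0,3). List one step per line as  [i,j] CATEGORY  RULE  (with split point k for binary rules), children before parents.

[0,3] S   <
  [0,2] S\N   >
    [0,1] "saw" : (S\N)/(PP\N)
    [1,2] "every" : PP\N
  [2,3] "from" : S\(S\N)

[0,1] (S\N)/(PP\N)  lex  "saw"
[1,2] PP\N  lex  "every"
[0,2] S\N  >  k=1
[2,3] S\(S\N)  lex  "from"
[0,3] S  <  k=2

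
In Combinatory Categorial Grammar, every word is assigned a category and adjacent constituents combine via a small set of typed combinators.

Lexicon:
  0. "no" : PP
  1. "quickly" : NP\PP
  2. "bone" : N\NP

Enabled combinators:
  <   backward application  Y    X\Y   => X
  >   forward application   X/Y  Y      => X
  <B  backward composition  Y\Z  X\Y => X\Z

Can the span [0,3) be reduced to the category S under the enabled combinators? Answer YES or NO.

NO

PP NP\PP N\NP
CKY chart[0,3] = {N}; S ∉ chart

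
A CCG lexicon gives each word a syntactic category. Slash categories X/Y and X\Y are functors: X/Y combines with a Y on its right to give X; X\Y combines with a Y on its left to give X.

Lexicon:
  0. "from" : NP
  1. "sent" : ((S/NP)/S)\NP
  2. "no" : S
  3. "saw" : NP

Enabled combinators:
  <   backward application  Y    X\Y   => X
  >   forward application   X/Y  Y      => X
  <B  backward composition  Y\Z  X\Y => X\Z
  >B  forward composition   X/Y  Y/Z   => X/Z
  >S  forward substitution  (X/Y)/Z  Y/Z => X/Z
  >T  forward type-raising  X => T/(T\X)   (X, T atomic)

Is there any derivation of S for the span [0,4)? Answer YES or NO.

YES

[0,4] S   >
  [0,3] S/NP   >
    [0,2] (S/NP)/S   <
      [0,1] "from" : NP
      [1,2] "sent" : ((S/NP)/S)\NP
    [2,3] "no" : S
  [3,4] "saw" : NP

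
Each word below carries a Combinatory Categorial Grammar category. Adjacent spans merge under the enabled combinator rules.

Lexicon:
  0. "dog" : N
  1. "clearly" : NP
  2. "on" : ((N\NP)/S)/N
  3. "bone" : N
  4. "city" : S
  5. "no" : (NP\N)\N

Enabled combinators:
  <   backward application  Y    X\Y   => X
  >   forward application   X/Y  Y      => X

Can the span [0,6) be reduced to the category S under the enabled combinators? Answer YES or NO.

NO

N NP ((N\NP)/S)/N N S (NP\N)\N
CKY chart[0,6] = {NP}; S ∉ chart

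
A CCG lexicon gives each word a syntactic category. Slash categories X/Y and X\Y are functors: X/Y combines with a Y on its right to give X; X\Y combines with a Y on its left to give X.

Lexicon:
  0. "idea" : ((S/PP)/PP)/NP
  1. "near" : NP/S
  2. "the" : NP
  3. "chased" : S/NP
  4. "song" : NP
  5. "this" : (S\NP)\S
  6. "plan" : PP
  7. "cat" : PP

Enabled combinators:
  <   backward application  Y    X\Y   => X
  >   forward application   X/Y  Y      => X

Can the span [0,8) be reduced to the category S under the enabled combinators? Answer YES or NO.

YES

[0,8] S   >
  [0,7] S/PP   >
    [0,6] (S/PP)/PP   >
      [0,1] "idea" : ((S/PP)/PP)/NP
      [1,6] NP   >
        [1,2] "near" : NP/S
        [2,6] S   <
          [2,3] "the" : NP
          [3,6] S\NP   <
            [3,5] S   >
              [3,4] "chased" : S/NP
              [4,5] "song" : NP
            [5,6] "this" : (S\NP)\S
    [6,7] "plan" : PP
  [7,8] "cat" : PP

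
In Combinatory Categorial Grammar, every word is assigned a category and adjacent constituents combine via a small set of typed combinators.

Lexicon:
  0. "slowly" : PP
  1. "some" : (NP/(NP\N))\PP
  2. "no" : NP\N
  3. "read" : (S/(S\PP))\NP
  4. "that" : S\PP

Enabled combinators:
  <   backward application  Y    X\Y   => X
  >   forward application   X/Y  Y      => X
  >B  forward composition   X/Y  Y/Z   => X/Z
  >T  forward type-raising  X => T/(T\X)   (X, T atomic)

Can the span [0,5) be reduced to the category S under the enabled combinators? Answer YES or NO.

YES

[0,5] S   >
  [0,4] S/(S\PP)   <
    [0,3] NP   >
      [0,2] NP/(NP\N)   <
        [0,1] "slowly" : PP
        [1,2] "some" : (NP/(NP\N))\PP
      [2,3] "no" : NP\N
    [3,4] "read" : (S/(S\PP))\NP
  [4,5] "that" : S\PP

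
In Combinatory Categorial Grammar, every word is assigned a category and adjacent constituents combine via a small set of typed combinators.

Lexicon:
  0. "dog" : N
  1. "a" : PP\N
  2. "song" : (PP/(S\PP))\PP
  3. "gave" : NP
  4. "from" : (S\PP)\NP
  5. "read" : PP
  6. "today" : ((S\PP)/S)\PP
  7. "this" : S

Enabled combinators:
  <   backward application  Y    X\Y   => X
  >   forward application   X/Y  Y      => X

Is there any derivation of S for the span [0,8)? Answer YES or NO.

[0,8] S   <
  [0,5] PP   >
    [0,3] PP/(S\PP)   <
      [0,2] PP   <
        [0,1] "dog" : N
        [1,2] "a" : PP\N
      [2,3] "song" : (PP/(S\PP))\PP
    [3,5] S\PP   <
      [3,4] "gave" : NP
      [4,5] "from" : (S\PP)\NP
  [5,8] S\PP   >
    [5,7] (S\PP)/S   <
      [5,6] "read" : PP
      [6,7] "today" : ((S\PP)/S)\PP
    [7,8] "this" : S

YES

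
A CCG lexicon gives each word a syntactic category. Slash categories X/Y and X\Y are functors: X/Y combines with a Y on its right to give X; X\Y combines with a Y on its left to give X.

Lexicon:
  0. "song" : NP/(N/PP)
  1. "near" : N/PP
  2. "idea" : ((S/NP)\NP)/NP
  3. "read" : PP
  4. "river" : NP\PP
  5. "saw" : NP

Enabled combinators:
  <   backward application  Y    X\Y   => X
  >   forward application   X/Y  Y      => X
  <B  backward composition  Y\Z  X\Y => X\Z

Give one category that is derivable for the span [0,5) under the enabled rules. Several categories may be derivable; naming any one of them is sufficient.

[0,6] S   >
  [0,5] S/NP   <
    [0,2] NP   >
      [0,1] "song" : NP/(N/PP)
      [1,2] "near" : N/PP
    [2,5] (S/NP)\NP   >
      [2,3] "idea" : ((S/NP)\NP)/NP
      [3,5] NP   <
        [3,4] "read" : PP
        [4,5] "river" : NP\PP
  [5,6] "saw" : NP

S/NP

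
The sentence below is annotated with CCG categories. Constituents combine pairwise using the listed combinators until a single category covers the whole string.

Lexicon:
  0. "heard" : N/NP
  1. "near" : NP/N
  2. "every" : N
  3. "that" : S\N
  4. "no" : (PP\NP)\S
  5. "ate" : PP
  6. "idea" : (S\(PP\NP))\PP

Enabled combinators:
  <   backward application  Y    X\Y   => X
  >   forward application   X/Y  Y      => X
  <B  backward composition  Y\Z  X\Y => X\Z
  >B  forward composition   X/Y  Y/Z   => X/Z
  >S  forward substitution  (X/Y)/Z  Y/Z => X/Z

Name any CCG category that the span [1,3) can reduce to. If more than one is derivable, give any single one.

[0,7] S   <
  [0,3] N   >
    [0,1] "heard" : N/NP
    [1,3] NP   >
      [1,2] "near" : NP/N
      [2,3] "every" : N
  [3,7] S\N   <B
    [3,4] "that" : S\N
    [4,7] S\S   <B
      [4,5] "no" : (PP\NP)\S
      [5,7] S\(PP\NP)   <
        [5,6] "ate" : PP
        [6,7] "idea" : (S\(PP\NP))\PP

NP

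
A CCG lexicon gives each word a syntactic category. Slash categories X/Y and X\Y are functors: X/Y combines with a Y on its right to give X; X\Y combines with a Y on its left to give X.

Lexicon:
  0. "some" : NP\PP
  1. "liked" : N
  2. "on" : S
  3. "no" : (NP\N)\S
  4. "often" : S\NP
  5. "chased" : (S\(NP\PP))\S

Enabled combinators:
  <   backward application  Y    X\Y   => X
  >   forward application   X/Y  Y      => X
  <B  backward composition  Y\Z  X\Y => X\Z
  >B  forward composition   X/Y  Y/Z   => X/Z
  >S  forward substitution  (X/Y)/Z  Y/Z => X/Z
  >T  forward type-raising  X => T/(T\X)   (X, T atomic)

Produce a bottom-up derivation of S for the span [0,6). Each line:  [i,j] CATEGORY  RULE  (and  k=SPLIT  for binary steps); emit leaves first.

[0,6] S   <
  [0,1] "some" : NP\PP
  [1,6] S\(NP\PP)   <
    [1,5] S   >
      [1,2] S/(S\N)   >T
        [1,2] "liked" : N
      [2,5] S\N   <B
        [2,4] NP\N   <
          [2,3] "on" : S
          [3,4] "no" : (NP\N)\S
        [4,5] "often" : S\NP
    [5,6] "chased" : (S\(NP\PP))\S

[0,1] NP\PP  lex  "some"
[1,2] N  lex  "liked"
[1,2] S/(S\N)  >T
[2,3] S  lex  "on"
[3,4] (NP\N)\S  lex  "no"
[2,4] NP\N  <  k=3
[4,5] S\NP  lex  "often"
[2,5] S\N  <B  k=4
[1,5] S  >  k=2
[5,6] (S\(NP\PP))\S  lex  "chased"
[1,6] S\(NP\PP)  <  k=5
[0,6] S  <  k=1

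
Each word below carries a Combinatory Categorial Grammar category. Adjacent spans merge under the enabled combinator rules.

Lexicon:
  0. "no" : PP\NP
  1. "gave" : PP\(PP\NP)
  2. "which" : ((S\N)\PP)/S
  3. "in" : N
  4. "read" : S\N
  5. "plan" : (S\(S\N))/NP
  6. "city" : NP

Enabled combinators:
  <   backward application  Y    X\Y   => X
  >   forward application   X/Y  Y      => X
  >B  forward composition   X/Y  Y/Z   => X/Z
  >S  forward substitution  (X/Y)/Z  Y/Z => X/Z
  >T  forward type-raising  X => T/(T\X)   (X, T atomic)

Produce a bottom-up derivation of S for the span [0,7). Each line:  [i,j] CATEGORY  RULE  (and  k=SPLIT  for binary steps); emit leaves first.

[0,7] S   <
  [0,5] S\N   <
    [0,2] PP   <
      [0,1] "no" : PP\NP
      [1,2] "gave" : PP\(PP\NP)
    [2,5] (S\N)\PP   >
      [2,3] "which" : ((S\N)\PP)/S
      [3,5] S   >
        [3,4] S/(S\N)   >T
          [3,4] "in" : N
        [4,5] "read" : S\N
  [5,7] S\(S\N)   >
    [5,6] "plan" : (S\(S\N))/NP
    [6,7] "city" : NP

[0,1] PP\NP  lex  "no"
[1,2] PP\(PP\NP)  lex  "gave"
[0,2] PP  <  k=1
[2,3] ((S\N)\PP)/S  lex  "which"
[3,4] N  lex  "in"
[3,4] S/(S\N)  >T
[4,5] S\N  lex  "read"
[3,5] S  >  k=4
[2,5] (S\N)\PP  >  k=3
[0,5] S\N  <  k=2
[5,6] (S\(S\N))/NP  lex  "plan"
[6,7] NP  lex  "city"
[5,7] S\(S\N)  >  k=6
[0,7] S  <  k=5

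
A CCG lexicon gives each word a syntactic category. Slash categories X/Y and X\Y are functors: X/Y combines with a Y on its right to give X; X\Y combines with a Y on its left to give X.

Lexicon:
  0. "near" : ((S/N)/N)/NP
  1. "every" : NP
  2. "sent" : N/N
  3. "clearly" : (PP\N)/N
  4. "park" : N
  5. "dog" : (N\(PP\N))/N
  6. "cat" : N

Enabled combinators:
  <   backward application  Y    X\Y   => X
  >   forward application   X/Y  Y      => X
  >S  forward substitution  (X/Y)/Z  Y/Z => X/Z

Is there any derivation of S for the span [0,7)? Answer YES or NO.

YES

[0,7] S   >
  [0,3] S/N   >S
    [0,2] (S/N)/N   >
      [0,1] "near" : ((S/N)/N)/NP
      [1,2] "every" : NP
    [2,3] "sent" : N/N
  [3,7] N   <
    [3,5] PP\N   >
      [3,4] "clearly" : (PP\N)/N
      [4,5] "park" : N
    [5,7] N\(PP\N)   >
      [5,6] "dog" : (N\(PP\N))/N
      [6,7] "cat" : N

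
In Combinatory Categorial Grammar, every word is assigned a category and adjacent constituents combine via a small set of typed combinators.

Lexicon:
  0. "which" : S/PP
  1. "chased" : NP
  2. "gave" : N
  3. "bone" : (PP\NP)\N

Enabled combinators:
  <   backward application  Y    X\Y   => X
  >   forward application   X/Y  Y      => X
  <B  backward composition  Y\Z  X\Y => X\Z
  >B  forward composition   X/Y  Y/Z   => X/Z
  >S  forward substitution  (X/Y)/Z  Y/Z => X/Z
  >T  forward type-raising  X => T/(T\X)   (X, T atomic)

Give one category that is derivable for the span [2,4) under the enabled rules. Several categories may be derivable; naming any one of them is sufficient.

PP\NP

[0,4] S   >
  [0,1] "which" : S/PP
  [1,4] PP   <
    [1,2] "chased" : NP
    [2,4] PP\NP   <
      [2,3] "gave" : N
      [3,4] "bone" : (PP\NP)\N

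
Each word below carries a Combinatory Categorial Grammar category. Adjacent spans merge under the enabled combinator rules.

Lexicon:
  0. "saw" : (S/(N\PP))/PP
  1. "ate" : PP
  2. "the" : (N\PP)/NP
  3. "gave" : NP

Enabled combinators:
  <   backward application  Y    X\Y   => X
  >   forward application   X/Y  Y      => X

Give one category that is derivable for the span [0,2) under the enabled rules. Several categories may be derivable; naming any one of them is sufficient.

S/(N\PP)

[0,4] S   >
  [0,2] S/(N\PP)   >
    [0,1] "saw" : (S/(N\PP))/PP
    [1,2] "ate" : PP
  [2,4] N\PP   >
    [2,3] "the" : (N\PP)/NP
    [3,4] "gave" : NP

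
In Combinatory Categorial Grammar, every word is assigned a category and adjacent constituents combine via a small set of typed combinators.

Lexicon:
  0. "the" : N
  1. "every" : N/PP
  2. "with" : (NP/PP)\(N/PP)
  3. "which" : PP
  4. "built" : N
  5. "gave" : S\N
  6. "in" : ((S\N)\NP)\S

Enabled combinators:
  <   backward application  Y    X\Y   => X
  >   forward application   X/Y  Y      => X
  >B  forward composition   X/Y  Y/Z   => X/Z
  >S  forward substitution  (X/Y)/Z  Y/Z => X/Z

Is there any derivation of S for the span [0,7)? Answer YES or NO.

[0,7] S   <
  [0,1] "the" : N
  [1,7] S\N   <
    [1,4] NP   >
      [1,3] NP/PP   <
        [1,2] "every" : N/PP
        [2,3] "with" : (NP/PP)\(N/PP)
      [3,4] "which" : PP
    [4,7] (S\N)\NP   <
      [4,6] S   <
        [4,5] "built" : N
        [5,6] "gave" : S\N
      [6,7] "in" : ((S\N)\NP)\S

YES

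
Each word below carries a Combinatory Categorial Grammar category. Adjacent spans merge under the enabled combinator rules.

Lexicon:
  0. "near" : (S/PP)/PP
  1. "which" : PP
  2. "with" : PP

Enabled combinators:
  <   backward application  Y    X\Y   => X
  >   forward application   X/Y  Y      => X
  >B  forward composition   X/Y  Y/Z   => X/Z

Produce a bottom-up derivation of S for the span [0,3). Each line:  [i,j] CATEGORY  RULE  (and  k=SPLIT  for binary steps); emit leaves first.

[0,1] (S/PP)/PP  lex  "near"
[1,2] PP  lex  "which"
[0,2] S/PP  >  k=1
[2,3] PP  lex  "with"
[0,3] S  >  k=2

[0,3] S   >
  [0,2] S/PP   >
    [0,1] "near" : (S/PP)/PP
    [1,2] "which" : PP
  [2,3] "with" : PP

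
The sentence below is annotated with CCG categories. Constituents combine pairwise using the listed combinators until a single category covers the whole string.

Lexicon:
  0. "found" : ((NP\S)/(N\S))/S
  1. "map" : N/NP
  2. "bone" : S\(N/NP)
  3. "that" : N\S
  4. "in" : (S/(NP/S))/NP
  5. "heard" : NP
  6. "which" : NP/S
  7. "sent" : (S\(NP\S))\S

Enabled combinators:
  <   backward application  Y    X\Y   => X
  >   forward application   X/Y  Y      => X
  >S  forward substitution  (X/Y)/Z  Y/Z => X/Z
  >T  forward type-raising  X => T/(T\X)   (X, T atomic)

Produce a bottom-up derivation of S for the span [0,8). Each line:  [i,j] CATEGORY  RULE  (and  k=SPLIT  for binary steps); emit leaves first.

[0,1] ((NP\S)/(N\S))/S  lex  "found"
[1,2] N/NP  lex  "map"
[2,3] S\(N/NP)  lex  "bone"
[1,3] S  <  k=2
[0,3] (NP\S)/(N\S)  >  k=1
[3,4] N\S  lex  "that"
[0,4] NP\S  >  k=3
[4,5] (S/(NP/S))/NP  lex  "in"
[5,6] NP  lex  "heard"
[4,6] S/(NP/S)  >  k=5
[6,7] NP/S  lex  "which"
[4,7] S  >  k=6
[7,8] (S\(NP\S))\S  lex  "sent"
[4,8] S\(NP\S)  <  k=7
[0,8] S  <  k=4

[0,8] S   <
  [0,4] NP\S   >
    [0,3] (NP\S)/(N\S)   >
      [0,1] "found" : ((NP\S)/(N\S))/S
      [1,3] S   <
        [1,2] "map" : N/NP
        [2,3] "bone" : S\(N/NP)
    [3,4] "that" : N\S
  [4,8] S\(NP\S)   <
    [4,7] S   >
      [4,6] S/(NP/S)   >
        [4,5] "in" : (S/(NP/S))/NP
        [5,6] "heard" : NP
      [6,7] "which" : NP/S
    [7,8] "sent" : (S\(NP\S))\S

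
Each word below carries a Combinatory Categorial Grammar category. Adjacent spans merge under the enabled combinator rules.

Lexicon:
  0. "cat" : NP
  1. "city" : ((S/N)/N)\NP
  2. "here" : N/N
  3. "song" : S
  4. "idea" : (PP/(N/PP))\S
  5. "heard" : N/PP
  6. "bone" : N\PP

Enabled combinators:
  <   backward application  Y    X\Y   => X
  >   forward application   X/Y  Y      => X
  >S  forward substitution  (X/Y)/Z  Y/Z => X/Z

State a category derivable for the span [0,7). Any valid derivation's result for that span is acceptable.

S

[0,7] S   >
  [0,3] S/N   >S
    [0,2] (S/N)/N   <
      [0,1] "cat" : NP
      [1,2] "city" : ((S/N)/N)\NP
    [2,3] "here" : N/N
  [3,7] N   <
    [3,6] PP   >
      [3,5] PP/(N/PP)   <
        [3,4] "song" : S
        [4,5] "idea" : (PP/(N/PP))\S
      [5,6] "heard" : N/PP
    [6,7] "bone" : N\PP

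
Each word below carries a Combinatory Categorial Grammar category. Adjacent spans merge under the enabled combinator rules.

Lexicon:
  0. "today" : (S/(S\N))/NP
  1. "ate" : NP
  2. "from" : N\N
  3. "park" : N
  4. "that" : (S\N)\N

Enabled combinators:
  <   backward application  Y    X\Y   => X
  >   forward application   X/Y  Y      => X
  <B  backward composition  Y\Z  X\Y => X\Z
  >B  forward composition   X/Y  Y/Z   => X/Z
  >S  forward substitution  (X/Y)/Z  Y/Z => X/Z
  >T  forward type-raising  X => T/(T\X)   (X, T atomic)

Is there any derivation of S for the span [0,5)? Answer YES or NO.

[0,5] S   >
  [0,2] S/(S\N)   >
    [0,1] "today" : (S/(S\N))/NP
    [1,2] "ate" : NP
  [2,5] S\N   <B
    [2,3] "from" : N\N
    [3,5] S\N   <
      [3,4] "park" : N
      [4,5] "that" : (S\N)\N

YES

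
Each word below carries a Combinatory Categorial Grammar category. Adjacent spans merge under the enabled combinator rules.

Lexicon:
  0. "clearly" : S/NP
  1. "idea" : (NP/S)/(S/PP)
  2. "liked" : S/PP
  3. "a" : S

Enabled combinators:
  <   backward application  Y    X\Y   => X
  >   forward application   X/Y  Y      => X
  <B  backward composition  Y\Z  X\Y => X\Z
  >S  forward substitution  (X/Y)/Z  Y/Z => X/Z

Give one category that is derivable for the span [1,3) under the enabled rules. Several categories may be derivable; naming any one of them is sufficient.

[0,4] S   >
  [0,1] "clearly" : S/NP
  [1,4] NP   >
    [1,3] NP/S   >
      [1,2] "idea" : (NP/S)/(S/PP)
      [2,3] "liked" : S/PP
    [3,4] "a" : S

NP/S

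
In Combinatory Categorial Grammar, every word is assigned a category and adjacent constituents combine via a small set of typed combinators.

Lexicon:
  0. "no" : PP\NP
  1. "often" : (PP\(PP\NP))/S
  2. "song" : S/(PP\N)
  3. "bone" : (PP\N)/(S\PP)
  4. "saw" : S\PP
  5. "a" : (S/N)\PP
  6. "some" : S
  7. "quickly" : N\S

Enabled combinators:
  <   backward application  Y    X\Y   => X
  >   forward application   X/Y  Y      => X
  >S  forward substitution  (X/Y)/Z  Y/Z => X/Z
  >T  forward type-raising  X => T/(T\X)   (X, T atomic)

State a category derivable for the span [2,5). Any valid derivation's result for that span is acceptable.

S

[0,8] S   >
  [0,6] S/N   <
    [0,5] PP   <
      [0,1] "no" : PP\NP
      [1,5] PP\(PP\NP)   >
        [1,2] "often" : (PP\(PP\NP))/S
        [2,5] S   >
          [2,3] "song" : S/(PP\N)
          [3,5] PP\N   >
            [3,4] "bone" : (PP\N)/(S\PP)
            [4,5] "saw" : S\PP
    [5,6] "a" : (S/N)\PP
  [6,8] N   >
    [6,7] N/(N\S)   >T
      [6,7] "some" : S
    [7,8] "quickly" : N\S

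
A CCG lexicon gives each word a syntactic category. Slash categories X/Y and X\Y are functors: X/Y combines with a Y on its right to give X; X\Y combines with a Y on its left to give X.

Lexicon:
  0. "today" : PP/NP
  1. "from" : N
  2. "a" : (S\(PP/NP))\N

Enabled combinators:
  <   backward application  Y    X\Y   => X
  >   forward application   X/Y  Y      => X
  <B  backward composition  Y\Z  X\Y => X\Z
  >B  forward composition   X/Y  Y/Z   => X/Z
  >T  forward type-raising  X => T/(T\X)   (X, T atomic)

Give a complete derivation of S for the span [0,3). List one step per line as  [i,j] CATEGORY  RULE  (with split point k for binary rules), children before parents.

[0,1] PP/NP  lex  "today"
[1,2] N  lex  "from"
[2,3] (S\(PP/NP))\N  lex  "a"
[1,3] S\(PP/NP)  <  k=2
[0,3] S  <  k=1

[0,3] S   <
  [0,1] "today" : PP/NP
  [1,3] S\(PP/NP)   <
    [1,2] "from" : N
    [2,3] "a" : (S\(PP/NP))\N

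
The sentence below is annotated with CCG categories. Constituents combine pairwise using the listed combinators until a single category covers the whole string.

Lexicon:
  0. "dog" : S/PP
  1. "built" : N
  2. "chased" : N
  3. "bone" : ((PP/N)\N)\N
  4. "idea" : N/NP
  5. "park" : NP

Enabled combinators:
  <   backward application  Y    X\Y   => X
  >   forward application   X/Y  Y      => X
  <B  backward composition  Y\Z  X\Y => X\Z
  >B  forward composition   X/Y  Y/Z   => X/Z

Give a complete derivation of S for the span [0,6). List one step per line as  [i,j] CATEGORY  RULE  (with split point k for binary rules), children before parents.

[0,1] S/PP  lex  "dog"
[1,2] N  lex  "built"
[2,3] N  lex  "chased"
[3,4] ((PP/N)\N)\N  lex  "bone"
[2,4] (PP/N)\N  <  k=3
[1,4] PP/N  <  k=2
[4,5] N/NP  lex  "idea"
[5,6] NP  lex  "park"
[4,6] N  >  k=5
[1,6] PP  >  k=4
[0,6] S  >  k=1

[0,6] S   >
  [0,1] "dog" : S/PP
  [1,6] PP   >
    [1,4] PP/N   <
      [1,2] "built" : N
      [2,4] (PP/N)\N   <
        [2,3] "chased" : N
        [3,4] "bone" : ((PP/N)\N)\N
    [4,6] N   >
      [4,5] "idea" : N/NP
      [5,6] "park" : NP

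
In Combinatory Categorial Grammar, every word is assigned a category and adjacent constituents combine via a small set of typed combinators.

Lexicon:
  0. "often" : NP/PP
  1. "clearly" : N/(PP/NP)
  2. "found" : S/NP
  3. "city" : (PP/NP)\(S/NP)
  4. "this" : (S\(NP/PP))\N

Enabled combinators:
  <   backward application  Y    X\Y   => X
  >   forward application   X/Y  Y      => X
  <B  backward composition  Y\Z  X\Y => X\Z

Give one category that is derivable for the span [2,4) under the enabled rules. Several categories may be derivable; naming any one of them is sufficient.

PP/NP

[0,5] S   <
  [0,1] "often" : NP/PP
  [1,5] S\(NP/PP)   <
    [1,4] N   >
      [1,2] "clearly" : N/(PP/NP)
      [2,4] PP/NP   <
        [2,3] "found" : S/NP
        [3,4] "city" : (PP/NP)\(S/NP)
    [4,5] "this" : (S\(NP/PP))\N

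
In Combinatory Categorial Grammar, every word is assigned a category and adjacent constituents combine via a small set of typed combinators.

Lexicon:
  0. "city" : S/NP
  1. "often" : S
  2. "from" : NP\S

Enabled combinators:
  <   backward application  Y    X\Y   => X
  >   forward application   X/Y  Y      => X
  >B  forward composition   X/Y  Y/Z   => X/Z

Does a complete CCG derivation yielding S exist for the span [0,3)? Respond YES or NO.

YES

[0,3] S   >
  [0,1] "city" : S/NP
  [1,3] NP   <
    [1,2] "often" : S
    [2,3] "from" : NP\S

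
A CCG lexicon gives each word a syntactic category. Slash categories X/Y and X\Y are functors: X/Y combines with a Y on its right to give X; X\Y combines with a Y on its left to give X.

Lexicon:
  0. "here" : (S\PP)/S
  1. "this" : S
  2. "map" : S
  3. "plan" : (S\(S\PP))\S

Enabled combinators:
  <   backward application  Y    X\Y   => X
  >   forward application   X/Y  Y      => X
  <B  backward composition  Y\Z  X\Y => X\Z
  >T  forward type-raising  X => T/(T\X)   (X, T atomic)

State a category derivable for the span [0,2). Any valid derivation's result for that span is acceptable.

[0,4] S   <
  [0,2] S\PP   >
    [0,1] "here" : (S\PP)/S
    [1,2] "this" : S
  [2,4] S\(S\PP)   <
    [2,3] "map" : S
    [3,4] "plan" : (S\(S\PP))\S

S\PP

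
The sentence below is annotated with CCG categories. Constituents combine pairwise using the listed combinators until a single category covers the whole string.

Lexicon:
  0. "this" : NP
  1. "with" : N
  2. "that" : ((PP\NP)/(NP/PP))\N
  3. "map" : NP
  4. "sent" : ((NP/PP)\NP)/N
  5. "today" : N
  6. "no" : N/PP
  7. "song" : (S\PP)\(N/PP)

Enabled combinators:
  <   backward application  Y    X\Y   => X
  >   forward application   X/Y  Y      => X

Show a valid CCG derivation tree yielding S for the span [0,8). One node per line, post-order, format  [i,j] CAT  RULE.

[0,8] S   <
  [0,6] PP   <
    [0,1] "this" : NP
    [1,6] PP\NP   >
      [1,3] (PP\NP)/(NP/PP)   <
        [1,2] "with" : N
        [2,3] "that" : ((PP\NP)/(NP/PP))\N
      [3,6] NP/PP   <
        [3,4] "map" : NP
        [4,6] (NP/PP)\NP   >
          [4,5] "sent" : ((NP/PP)\NP)/N
          [5,6] "today" : N
  [6,8] S\PP   <
    [6,7] "no" : N/PP
    [7,8] "song" : (S\PP)\(N/PP)

[0,1] NP  lex  "this"
[1,2] N  lex  "with"
[2,3] ((PP\NP)/(NP/PP))\N  lex  "that"
[1,3] (PP\NP)/(NP/PP)  <  k=2
[3,4] NP  lex  "map"
[4,5] ((NP/PP)\NP)/N  lex  "sent"
[5,6] N  lex  "today"
[4,6] (NP/PP)\NP  >  k=5
[3,6] NP/PP  <  k=4
[1,6] PP\NP  >  k=3
[0,6] PP  <  k=1
[6,7] N/PP  lex  "no"
[7,8] (S\PP)\(N/PP)  lex  "song"
[6,8] S\PP  <  k=7
[0,8] S  <  k=6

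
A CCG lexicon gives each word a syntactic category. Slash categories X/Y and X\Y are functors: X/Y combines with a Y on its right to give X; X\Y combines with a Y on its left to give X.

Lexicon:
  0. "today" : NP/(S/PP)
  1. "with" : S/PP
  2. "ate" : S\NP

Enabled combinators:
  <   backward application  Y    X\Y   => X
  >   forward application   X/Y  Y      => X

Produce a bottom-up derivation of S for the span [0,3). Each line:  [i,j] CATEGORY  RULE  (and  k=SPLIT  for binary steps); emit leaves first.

[0,3] S   <
  [0,2] NP   >
    [0,1] "today" : NP/(S/PP)
    [1,2] "with" : S/PP
  [2,3] "ate" : S\NP

[0,1] NP/(S/PP)  lex  "today"
[1,2] S/PP  lex  "with"
[0,2] NP  >  k=1
[2,3] S\NP  lex  "ate"
[0,3] S  <  k=2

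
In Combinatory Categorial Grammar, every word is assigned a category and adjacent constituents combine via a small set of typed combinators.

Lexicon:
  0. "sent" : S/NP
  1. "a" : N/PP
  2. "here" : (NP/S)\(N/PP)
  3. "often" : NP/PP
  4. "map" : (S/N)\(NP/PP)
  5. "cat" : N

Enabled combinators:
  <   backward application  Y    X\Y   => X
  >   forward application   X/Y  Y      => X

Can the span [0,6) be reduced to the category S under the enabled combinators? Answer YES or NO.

[0,6] S   >
  [0,1] "sent" : S/NP
  [1,6] NP   >
    [1,3] NP/S   <
      [1,2] "a" : N/PP
      [2,3] "here" : (NP/S)\(N/PP)
    [3,6] S   >
      [3,5] S/N   <
        [3,4] "often" : NP/PP
        [4,5] "map" : (S/N)\(NP/PP)
      [5,6] "cat" : N

YES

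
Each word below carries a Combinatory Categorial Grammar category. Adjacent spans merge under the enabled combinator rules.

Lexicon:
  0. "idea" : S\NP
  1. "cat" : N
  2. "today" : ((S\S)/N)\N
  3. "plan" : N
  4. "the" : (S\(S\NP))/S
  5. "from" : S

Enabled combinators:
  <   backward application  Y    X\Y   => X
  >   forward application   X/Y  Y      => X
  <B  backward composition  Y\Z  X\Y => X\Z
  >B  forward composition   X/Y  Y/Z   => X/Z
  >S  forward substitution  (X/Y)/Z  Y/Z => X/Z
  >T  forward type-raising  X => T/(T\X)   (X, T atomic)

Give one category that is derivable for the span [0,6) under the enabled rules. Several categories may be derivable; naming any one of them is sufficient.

S

[0,6] S   <
  [0,4] S\NP   <B
    [0,1] "idea" : S\NP
    [1,4] S\S   >
      [1,3] (S\S)/N   <
        [1,2] "cat" : N
        [2,3] "today" : ((S\S)/N)\N
      [3,4] "plan" : N
  [4,6] S\(S\NP)   >
    [4,5] "the" : (S\(S\NP))/S
    [5,6] "from" : S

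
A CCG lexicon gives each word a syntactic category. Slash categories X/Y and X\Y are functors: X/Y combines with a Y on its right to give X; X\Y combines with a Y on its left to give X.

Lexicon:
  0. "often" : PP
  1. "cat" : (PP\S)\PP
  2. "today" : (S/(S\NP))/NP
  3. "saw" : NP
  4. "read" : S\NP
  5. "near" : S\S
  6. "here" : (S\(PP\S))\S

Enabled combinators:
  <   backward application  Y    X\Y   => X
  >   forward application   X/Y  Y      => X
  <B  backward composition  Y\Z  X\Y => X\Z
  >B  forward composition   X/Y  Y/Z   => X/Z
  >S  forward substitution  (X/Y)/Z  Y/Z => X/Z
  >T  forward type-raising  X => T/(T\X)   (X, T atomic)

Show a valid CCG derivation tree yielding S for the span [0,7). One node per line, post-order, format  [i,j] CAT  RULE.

[0,7] S   <
  [0,2] PP\S   <
    [0,1] "often" : PP
    [1,2] "cat" : (PP\S)\PP
  [2,7] S\(PP\S)   <
    [2,6] S   >
      [2,4] S/(S\NP)   >
        [2,3] "today" : (S/(S\NP))/NP
        [3,4] "saw" : NP
      [4,6] S\NP   <B
        [4,5] "read" : S\NP
        [5,6] "near" : S\S
    [6,7] "here" : (S\(PP\S))\S

[0,1] PP  lex  "often"
[1,2] (PP\S)\PP  lex  "cat"
[0,2] PP\S  <  k=1
[2,3] (S/(S\NP))/NP  lex  "today"
[3,4] NP  lex  "saw"
[2,4] S/(S\NP)  >  k=3
[4,5] S\NP  lex  "read"
[5,6] S\S  lex  "near"
[4,6] S\NP  <B  k=5
[2,6] S  >  k=4
[6,7] (S\(PP\S))\S  lex  "here"
[2,7] S\(PP\S)  <  k=6
[0,7] S  <  k=2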